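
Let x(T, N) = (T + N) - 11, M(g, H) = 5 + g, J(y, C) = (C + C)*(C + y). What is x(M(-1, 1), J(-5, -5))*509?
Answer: 47337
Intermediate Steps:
J(y, C) = 2*C*(C + y) (J(y, C) = (2*C)*(C + y) = 2*C*(C + y))
x(T, N) = -11 + N + T (x(T, N) = (N + T) - 11 = -11 + N + T)
x(M(-1, 1), J(-5, -5))*509 = (-11 + 2*(-5)*(-5 - 5) + (5 - 1))*509 = (-11 + 2*(-5)*(-10) + 4)*509 = (-11 + 100 + 4)*509 = 93*509 = 47337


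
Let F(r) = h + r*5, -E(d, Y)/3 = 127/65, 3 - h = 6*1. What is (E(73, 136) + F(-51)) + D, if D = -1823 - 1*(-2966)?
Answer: 57144/65 ≈ 879.14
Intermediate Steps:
h = -3 (h = 3 - 6 = -3)
E(d, Y) = -381/65
D = 1143 (D = -1823 + 2966 = 1143)
F(r) = -3 + 5*r (F(r) = -3 + r*5 = -3 + 5*r)
(E(73, 136) + F(-51)) + D = (-381/65 + (-3 + 5*(-51))) + 1143 = (-381/65 + (-3 - 255)) + 1143 = (-381/65 - 258) + 1143 = -17151/65 + 1143 = 57144/65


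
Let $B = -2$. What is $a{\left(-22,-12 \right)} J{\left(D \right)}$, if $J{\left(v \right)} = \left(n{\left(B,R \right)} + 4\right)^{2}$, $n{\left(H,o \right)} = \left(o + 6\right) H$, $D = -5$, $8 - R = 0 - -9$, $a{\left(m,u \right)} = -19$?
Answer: $-684$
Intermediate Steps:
$R = -1$ ($R = 8 - \left(0 - -9\right) = 8 - \left(0 + 9\right) = 8 - 9 = -1$)
$n{\left(H,o \right)} = H \left(6 + o\right)$ ($n{\left(H,o \right)} = \left(6 + o\right) H = H \left(6 + o\right)$)
$J{\left(v \right)} = 36$ ($J{\left(v \right)} = \left(- 2 \left(6 - 1\right) + 4\right)^{2} = \left(\left(-2\right) 5 + 4\right)^{2} = \left(-10 + 4\right)^{2} = \left(-6\right)^{2} = 36$)
$a{\left(-22,-12 \right)} J{\left(D \right)} = \left(-19\right) 36 = -684$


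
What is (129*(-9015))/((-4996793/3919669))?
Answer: 4558320268515/4996793 ≈ 9.1225e+5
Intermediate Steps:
(129*(-9015))/((-4996793/3919669)) = -1162935/((-4996793*1/3919669)) = -1162935/(-4996793/3919669) = -1162935*(-3919669/4996793) = 4558320268515/4996793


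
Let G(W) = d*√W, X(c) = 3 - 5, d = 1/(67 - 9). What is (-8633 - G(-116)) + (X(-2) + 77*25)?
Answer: -6710 - I*√29/29 ≈ -6710.0 - 0.1857*I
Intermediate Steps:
d = 1/58 ≈ 0.017241
X(c) = -2
G(W) = √W/58
(-8633 - G(-116)) + (X(-2) + 77*25) = (-8633 - √(-116)/58) + (-2 + 77*25) = (-8633 - 2*I*√29/58) + (-2 + 1925) = (-8633 - I*√29/29) + 1923 = -6710 - I*√29/29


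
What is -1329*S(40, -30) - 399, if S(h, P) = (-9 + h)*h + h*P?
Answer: -53559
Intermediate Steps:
S(h, P) = P*h + h*(-9 + h) (S(h, P) = h*(-9 + h) + P*h = P*h + h*(-9 + h))
-1329*S(40, -30) - 399 = -53160*(-9 - 30 + 40) - 399 = -53160 - 399 = -53559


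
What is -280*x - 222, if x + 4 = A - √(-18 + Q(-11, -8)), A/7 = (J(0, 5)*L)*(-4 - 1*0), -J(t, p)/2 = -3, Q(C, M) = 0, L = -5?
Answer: -234302 + 840*I*√2 ≈ -2.343e+5 + 1187.9*I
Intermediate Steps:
J(t, p) = 6 (J(t, p) = -2*(-3) = 6)
A = 840 (A = 7*((6*(-5))*(-4 - 1*0)) = 7*(-30*(-4 + 0)) = 7*(-30*(-4)) = 7*120 = 840)
x = 836 - 3*I*√2 (x = -4 + (840 - √(-18 + 0)) = -4 + (840 - √(-18)) = -4 + (840 - 3*I*√2) = 836 - 3*I*√2 ≈ 836.0 - 4.2426*I)
-280*x - 222 = -280*(836 - 3*I*√2) - 222 = (-234080 + 840*I*√2) - 222 = -234302 + 840*I*√2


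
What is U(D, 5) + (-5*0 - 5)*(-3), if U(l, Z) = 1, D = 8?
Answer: 16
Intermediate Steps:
U(D, 5) + (-5*0 - 5)*(-3) = 1 + (-5*0 - 5)*(-3) = 1 + (0 - 5)*(-3) = 1 - 5*(-3) = 1 + 15 = 16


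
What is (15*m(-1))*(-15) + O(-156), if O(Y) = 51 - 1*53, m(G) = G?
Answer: 223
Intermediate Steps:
O(Y) = -2 (O(Y) = 51 - 53 = -2)
(15*m(-1))*(-15) + O(-156) = (15*(-1))*(-15) - 2 = -15*(-15) - 2 = 225 - 2 = 223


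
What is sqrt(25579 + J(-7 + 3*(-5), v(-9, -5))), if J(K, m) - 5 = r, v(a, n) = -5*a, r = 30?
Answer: 3*sqrt(2846) ≈ 160.04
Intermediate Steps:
J(K, m) = 35 (J(K, m) = 5 + 30 = 35)
sqrt(25579 + J(-7 + 3*(-5), v(-9, -5))) = sqrt(25579 + 35) = sqrt(25614) = 3*sqrt(2846)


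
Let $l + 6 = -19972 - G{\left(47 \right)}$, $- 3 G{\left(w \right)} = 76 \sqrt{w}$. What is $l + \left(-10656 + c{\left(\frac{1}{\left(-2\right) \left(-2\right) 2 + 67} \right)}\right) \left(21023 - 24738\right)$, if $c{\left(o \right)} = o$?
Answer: $\frac{593505187}{15} + \frac{76 \sqrt{47}}{3} \approx 3.9567 \cdot 10^{7}$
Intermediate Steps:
$G{\left(w \right)} = - \frac{76 \sqrt{w}}{3}$
$l = -19978 + \frac{76 \sqrt{47}}{3}$ ($l = -6 - \left(19972 - \frac{76 \sqrt{47}}{3}\right) = -19978 + \frac{76 \sqrt{47}}{3} \approx -19804.0$)
$l + \left(-10656 + c{\left(\frac{1}{\left(-2\right) \left(-2\right) 2 + 67} \right)}\right) \left(21023 - 24738\right) = \left(-19978 + \frac{76 \sqrt{47}}{3}\right) + \left(-10656 + \frac{1}{\left(-2\right) \left(-2\right) 2 + 67}\right) \left(21023 - 24738\right) = \left(-19978 + \frac{76 \sqrt{47}}{3}\right) + \left(-10656 + \frac{1}{4 \cdot 2 + 67}\right) \left(-3715\right) = \left(-19978 + \frac{76 \sqrt{47}}{3}\right) + \left(-10656 + \frac{1}{8 + 67}\right) \left(-3715\right) = \left(-19978 + \frac{76 \sqrt{47}}{3}\right) + \left(-10656 + \frac{1}{75}\right) \left(-3715\right) = \left(-19978 + \frac{76 \sqrt{47}}{3}\right) - - \frac{593804857}{15} = \left(-19978 + \frac{76 \sqrt{47}}{3}\right) + \frac{593804857}{15} = \frac{593505187}{15} + \frac{76 \sqrt{47}}{3}$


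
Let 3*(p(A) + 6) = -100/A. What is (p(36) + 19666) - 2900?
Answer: 452495/27 ≈ 16759.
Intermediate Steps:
p(A) = -6 - 100/(3*A) (p(A) = -6 + (-100/A)/3 = -6 - 100/(3*A))
(p(36) + 19666) - 2900 = ((-6 - 100/3/36) + 19666) - 2900 = ((-6 - 100/3*1/36) + 19666) - 2900 = ((-6 - 25/27) + 19666) - 2900 = (-187/27 + 19666) - 2900 = 530795/27 - 2900 = 452495/27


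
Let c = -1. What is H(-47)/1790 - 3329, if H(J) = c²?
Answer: -5958909/1790 ≈ -3329.0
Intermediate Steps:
H(J) = 1 (H(J) = (-1)² = 1)
H(-47)/1790 - 3329 = 1/1790 - 3329 = -5958909/1790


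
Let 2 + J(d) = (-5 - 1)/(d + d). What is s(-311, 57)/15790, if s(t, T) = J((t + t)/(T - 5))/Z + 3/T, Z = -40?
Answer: 2847/466515550 ≈ 6.1027e-6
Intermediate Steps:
J(d) = -2 - 3/d (J(d) = -2 + (-5 - 1)/(d + d) = -2 - 6*1/(2*d) = -2 - 3/d)
s(t, T) = 1/20 + 3/T + 3*(-5 + T)/(80*t) (s(t, T) = (-2 - 3*(T - 5)/(t + t))/(-40) + 3/T = (-2 - 3*(-5 + T)/(2*t))*(-1/40) + 3/T = (1/20 + 3*(-5 + T)/(80*t)) + 3/T = 1/20 + 3/T + 3*(-5 + T)/(80*t))
s(-311, 57)/15790 = (1/20 + 3/57 - 3/16/(-311) + (3/80)*57/(-311))/15790 = (1/20 + 3*(1/57) - 3/16*(-1/311) + (3/80)*57*(-1/311))*(1/15790) = (1/20 + 1/19 + 3/4976 - 171/24880)*(1/15790) = (2847/29545)*(1/15790) = 2847/466515550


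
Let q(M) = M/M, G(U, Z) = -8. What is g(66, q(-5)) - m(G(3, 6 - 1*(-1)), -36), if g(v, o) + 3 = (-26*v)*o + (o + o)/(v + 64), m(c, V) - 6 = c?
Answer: -111604/65 ≈ -1717.0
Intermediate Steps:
q(M) = 1
m(c, V) = 6 + c
g(v, o) = -3 - 26*o*v + 2*o/(64 + v) (g(v, o) = -3 + ((-26*v)*o + (o + o)/(v + 64)) = -3 + (-26*o*v + (2*o)/(64 + v)) = -3 + (-26*o*v + 2*o/(64 + v)) = -3 - 26*o*v + 2*o/(64 + v))
g(66, q(-5)) - m(G(3, 6 - 1*(-1)), -36) = (-192 - 3*66 + 2*1 - 1664*1*66 - 26*1*66²)/(64 + 66) - (6 - 8) = (-192 - 198 + 2 - 109824 - 26*1*4356)/130 - 1*(-2) = (-192 - 198 + 2 - 109824 - 113256)/130 + 2 = (1/130)*(-223468) + 2 = -111734/65 + 2 = -111604/65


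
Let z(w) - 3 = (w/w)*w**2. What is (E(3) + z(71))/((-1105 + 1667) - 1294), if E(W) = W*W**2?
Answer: -5071/732 ≈ -6.9276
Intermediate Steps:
E(W) = W**3
z(w) = 3 + w**2 (z(w) = 3 + (w/w)*w**2 = 3 + 1*w**2 = 3 + w**2)
(E(3) + z(71))/((-1105 + 1667) - 1294) = (3**3 + (3 + 71**2))/((-1105 + 1667) - 1294) = (27 + (3 + 5041))/(562 - 1294) = (27 + 5044)/(-732) = 5071*(-1/732) = -5071/732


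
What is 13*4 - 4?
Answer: 48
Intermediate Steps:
13*4 - 4 = 52 - 4 = 48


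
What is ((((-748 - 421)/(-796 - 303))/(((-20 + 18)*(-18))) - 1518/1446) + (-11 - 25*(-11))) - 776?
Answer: -698801293/1362132 ≈ -513.02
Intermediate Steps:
((((-748 - 421)/(-796 - 303))/(((-20 + 18)*(-18))) - 1518/1446) + (-11 - 25*(-11))) - 776 = (((-1169/(-1099))/((-2*(-18))) - 1518*1/1446) + (-11 + 275)) - 776 = ((-1169*(-1/1099)/36 - 253/241) + 264) - 776 = (((167/157)*(1/36) - 253/241) + 264) - 776 = ((167/5652 - 253/241) + 264) - 776 = (-1389709/1362132 + 264) - 776 = 358213139/1362132 - 776 = -698801293/1362132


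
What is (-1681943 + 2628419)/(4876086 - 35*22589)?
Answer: 946476/4085471 ≈ 0.23167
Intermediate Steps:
(-1681943 + 2628419)/(4876086 - 35*22589) = 946476/(4876086 - 790615) = 946476/4085471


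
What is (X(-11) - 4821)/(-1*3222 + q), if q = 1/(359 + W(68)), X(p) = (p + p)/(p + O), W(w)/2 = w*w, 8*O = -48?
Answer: 787149545/526213801 ≈ 1.4959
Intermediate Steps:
O = -6 (O = (⅛)*(-48) = -6)
W(w) = 2*w² (W(w) = 2*(w*w) = 2*w²)
X(p) = 2*p/(-6 + p) (X(p) = (p + p)/(p - 6) = (2*p)/(-6 + p) = 2*p/(-6 + p))
q = 1/9607 (q = 1/(359 + 2*68²) = 1/(359 + 2*4624) = 1/(359 + 9248) = 1/9607 ≈ 0.00010409)
(X(-11) - 4821)/(-1*3222 + q) = (2*(-11)/(-6 - 11) - 4821)/(-1*3222 + 1/9607) = (2*(-11)/(-17) - 4821)/(-3222 + 1/9607) = (2*(-11)*(-1/17) - 4821)/(-30953753/9607) = (22/17 - 4821)*(-9607/30953753) = -81935/17*(-9607/30953753) = 787149545/526213801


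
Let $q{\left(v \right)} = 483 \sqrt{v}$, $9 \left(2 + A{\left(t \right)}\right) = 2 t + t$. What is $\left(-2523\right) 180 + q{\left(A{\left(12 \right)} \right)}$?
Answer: $-454140 + 483 \sqrt{2} \approx -4.5346 \cdot 10^{5}$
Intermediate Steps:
$A{\left(t \right)} = -2 + \frac{t}{3}$ ($A{\left(t \right)} = -2 + \frac{2 t + t}{9} = -2 + \frac{3 t}{9} = -2 + \frac{t}{3}$)
$\left(-2523\right) 180 + q{\left(A{\left(12 \right)} \right)} = \left(-2523\right) 180 + 483 \sqrt{-2 + \frac{1}{3} \cdot 12} = -454140 + 483 \sqrt{-2 + 4} = -454140 + 483 \sqrt{2}$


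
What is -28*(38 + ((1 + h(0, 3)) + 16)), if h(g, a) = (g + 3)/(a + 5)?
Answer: -3101/2 ≈ -1550.5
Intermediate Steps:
h(g, a) = (3 + g)/(5 + a)
-28*(38 + ((1 + h(0, 3)) + 16)) = -28*(38 + ((1 + (3 + 0)/(5 + 3)) + 16)) = -28*(38 + ((1 + 3/8) + 16)) = -28*(38 + (11/8 + 16)) = -28*(38 + 139/8) = -28*443/8 = -3101/2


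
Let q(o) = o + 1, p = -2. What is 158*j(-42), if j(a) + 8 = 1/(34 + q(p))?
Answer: -41554/33 ≈ -1259.2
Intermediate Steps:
q(o) = 1 + o
j(a) = -263/33 (j(a) = -8 + 1/(34 + (1 - 2)) = -8 + 1/(34 - 1) = -8 + 1/33 = -263/33)
158*j(-42) = 158*(-263/33) = -41554/33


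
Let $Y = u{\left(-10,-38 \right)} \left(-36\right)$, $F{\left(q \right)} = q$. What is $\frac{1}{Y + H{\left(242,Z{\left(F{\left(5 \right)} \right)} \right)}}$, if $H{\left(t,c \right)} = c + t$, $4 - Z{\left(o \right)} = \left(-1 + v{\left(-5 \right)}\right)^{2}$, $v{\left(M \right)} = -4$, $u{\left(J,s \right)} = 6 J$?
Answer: $\frac{1}{2381} \approx 0.00041999$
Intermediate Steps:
$Z{\left(o \right)} = -21$ ($Z{\left(o \right)} = 4 - \left(-1 - 4\right)^{2} = 4 - \left(-5\right)^{2} = 4 - 25 = -21$)
$Y = 2160$ ($Y = 6 \left(-10\right) \left(-36\right) = \left(-60\right) \left(-36\right) = 2160$)
$\frac{1}{Y + H{\left(242,Z{\left(F{\left(5 \right)} \right)} \right)}} = \frac{1}{2160 + \left(-21 + 242\right)} = \frac{1}{2160 + 221} = \frac{1}{2381}$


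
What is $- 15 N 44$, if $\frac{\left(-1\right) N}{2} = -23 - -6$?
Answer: $-22440$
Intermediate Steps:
$N = 34$ ($N = - 2 \left(-23 - -6\right) = - 2 \left(-23 + 6\right) = \left(-2\right) \left(-17\right) = 34$)
$- 15 N 44 = \left(-15\right) 34 \cdot 44 = \left(-510\right) 44 = -22440$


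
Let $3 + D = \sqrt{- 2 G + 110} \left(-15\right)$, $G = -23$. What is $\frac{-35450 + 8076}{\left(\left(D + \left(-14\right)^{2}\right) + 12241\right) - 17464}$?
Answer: $\frac{6884561}{1263290} - \frac{41061 \sqrt{39}}{1263290} \approx 5.2467$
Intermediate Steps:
$D = -3 - 30 \sqrt{39}$ ($D = -3 + \sqrt{\left(-2\right) \left(-23\right) + 110} \left(-15\right) = -3 + \sqrt{46 + 110} \left(-15\right) = -3 + \sqrt{156} \left(-15\right) = -3 + 2 \sqrt{39} \left(-15\right) = -3 - 30 \sqrt{39} \approx -190.35$)
$\frac{-35450 + 8076}{\left(\left(D + \left(-14\right)^{2}\right) + 12241\right) - 17464} = \frac{-35450 + 8076}{\left(\left(\left(-3 - 30 \sqrt{39}\right) + \left(-14\right)^{2}\right) + 12241\right) - 17464} = - \frac{27374}{\left(\left(\left(-3 - 30 \sqrt{39}\right) + 196\right) + 12241\right) - 17464} = - \frac{27374}{\left(\left(193 - 30 \sqrt{39}\right) + 12241\right) - 17464} = - \frac{27374}{\left(12434 - 30 \sqrt{39}\right) - 17464} = - \frac{27374}{-5030 - 30 \sqrt{39}}$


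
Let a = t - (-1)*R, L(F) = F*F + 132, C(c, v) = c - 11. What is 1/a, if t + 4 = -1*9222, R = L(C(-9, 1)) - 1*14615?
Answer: -1/23309 ≈ -4.2902e-5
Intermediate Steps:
C(c, v) = -11 + c
L(F) = 132 + F² (L(F) = F² + 132 = 132 + F²)
R = -14083 (R = (132 + (-11 - 9)²) - 1*14615 = (132 + (-20)²) - 14615 = (132 + 400) - 14615 = 532 - 14615 = -14083)
t = -9226 (t = -4 - 1*9222 = -4 - 9222 = -9226)
a = -23309 (a = -9226 - (-1)*(-14083) = -9226 - 1*14083 = -9226 - 14083 = -23309)
1/a = 1/(-23309) = -1/23309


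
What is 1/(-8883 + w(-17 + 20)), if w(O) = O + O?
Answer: -1/8877 ≈ -0.00011265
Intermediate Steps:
w(O) = 2*O
1/(-8883 + w(-17 + 20)) = 1/(-8883 + 2*(-17 + 20)) = 1/(-8883 + 2*3) = 1/(-8883 + 6) = 1/(-8877) = -1/8877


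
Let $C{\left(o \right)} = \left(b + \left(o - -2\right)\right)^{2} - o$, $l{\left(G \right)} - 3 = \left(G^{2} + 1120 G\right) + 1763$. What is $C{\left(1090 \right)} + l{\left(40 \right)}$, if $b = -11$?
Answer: $1215637$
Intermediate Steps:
$l{\left(G \right)} = 1766 + G^{2} + 1120 G$ ($l{\left(G \right)} = 3 + \left(\left(G^{2} + 1120 G\right) + 1763\right) = 3 + \left(1763 + G^{2} + 1120 G\right) = 1766 + G^{2} + 1120 G$)
$C{\left(o \right)} = \left(-9 + o\right)^{2} - o$ ($C{\left(o \right)} = \left(-11 + \left(o - -2\right)\right)^{2} - o = \left(-11 + \left(o + 2\right)\right)^{2} - o = \left(-11 + \left(2 + o\right)\right)^{2} - o = \left(-9 + o\right)^{2} - o$)
$C{\left(1090 \right)} + l{\left(40 \right)} = \left(\left(-9 + 1090\right)^{2} - 1090\right) + \left(1766 + 40^{2} + 1120 \cdot 40\right) = \left(1081^{2} - 1090\right) + \left(1766 + 1600 + 44800\right) = \left(1168561 - 1090\right) + 48166 = 1167471 + 48166 = 1215637$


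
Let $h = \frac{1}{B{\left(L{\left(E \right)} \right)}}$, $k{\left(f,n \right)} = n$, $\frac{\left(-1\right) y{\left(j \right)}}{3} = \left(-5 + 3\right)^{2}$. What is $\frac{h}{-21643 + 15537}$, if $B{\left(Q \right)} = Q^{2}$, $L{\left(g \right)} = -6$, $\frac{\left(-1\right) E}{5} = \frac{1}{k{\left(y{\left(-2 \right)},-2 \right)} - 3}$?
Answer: $- \frac{1}{219816} \approx -4.5493 \cdot 10^{-6}$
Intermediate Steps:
$y{\left(j \right)} = -12$ ($y{\left(j \right)} = - 3 \left(-5 + 3\right)^{2} = - 3 \left(-2\right)^{2} = \left(-3\right) 4 = -12$)
$E = 1$ ($E = - \frac{5}{-2 - 3} = - \frac{5}{-5} = \left(-5\right) \left(- \frac{1}{5}\right) = 1$)
$h = \frac{1}{36}$ ($h = \frac{1}{\left(-6\right)^{2}} = \frac{1}{36} \approx 0.027778$)
$\frac{h}{-21643 + 15537} = \frac{1}{36 \left(-21643 + 15537\right)} = \frac{1}{36 \left(-6106\right)} = \frac{1}{36} \left(- \frac{1}{6106}\right) = - \frac{1}{219816}$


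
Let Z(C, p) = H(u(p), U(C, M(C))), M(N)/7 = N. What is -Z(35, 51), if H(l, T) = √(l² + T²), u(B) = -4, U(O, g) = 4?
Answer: -4*√2 ≈ -5.6569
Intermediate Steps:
M(N) = 7*N
H(l, T) = √(T² + l²)
Z(C, p) = 4*√2 (Z(C, p) = √(4² + (-4)²) = √(16 + 16) = √32 = 4*√2)
-Z(35, 51) = -4*√2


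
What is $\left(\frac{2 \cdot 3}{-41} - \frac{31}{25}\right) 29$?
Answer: $- \frac{41209}{1025} \approx -40.204$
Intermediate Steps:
$\left(\frac{2 \cdot 3}{-41} - \frac{31}{25}\right) 29 = \left(6 \left(- \frac{1}{41}\right) - \frac{31}{25}\right) 29 = \left(- \frac{6}{41} - \frac{31}{25}\right) 29 = \left(- \frac{1421}{1025}\right) 29 = - \frac{41209}{1025}$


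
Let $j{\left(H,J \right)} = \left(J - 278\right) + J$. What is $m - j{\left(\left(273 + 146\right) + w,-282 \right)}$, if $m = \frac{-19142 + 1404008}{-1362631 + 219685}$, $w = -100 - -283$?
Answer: $\frac{7626791}{9071} \approx 840.79$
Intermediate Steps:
$w = 183$ ($w = -100 + 283 = 183$)
$j{\left(H,J \right)} = -278 + 2 J$ ($j{\left(H,J \right)} = \left(-278 + J\right) + J = -278 + 2 J$)
$m = - \frac{10991}{9071}$ ($m = \frac{1384866}{-1142946} = 1384866 \left(- \frac{1}{1142946}\right) = - \frac{10991}{9071} \approx -1.2117$)
$m - j{\left(\left(273 + 146\right) + w,-282 \right)} = - \frac{10991}{9071} - \left(-278 + 2 \left(-282\right)\right) = - \frac{10991}{9071} - \left(-278 - 564\right) = - \frac{10991}{9071} - -842 = - \frac{10991}{9071} + 842 = \frac{7626791}{9071}$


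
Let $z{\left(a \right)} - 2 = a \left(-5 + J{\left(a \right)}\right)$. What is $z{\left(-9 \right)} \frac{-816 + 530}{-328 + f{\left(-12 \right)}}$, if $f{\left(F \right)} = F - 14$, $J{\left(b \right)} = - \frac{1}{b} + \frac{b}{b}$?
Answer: $\frac{5291}{177} \approx 29.893$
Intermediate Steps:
$J{\left(b \right)} = 1 - \frac{1}{b}$ ($J{\left(b \right)} = - \frac{1}{b} + 1 = 1 - \frac{1}{b}$)
$f{\left(F \right)} = -14 + F$
$z{\left(a \right)} = 2 + a \left(-5 + \frac{-1 + a}{a}\right)$
$z{\left(-9 \right)} \frac{-816 + 530}{-328 + f{\left(-12 \right)}} = \left(1 - -36\right) \frac{-816 + 530}{-328 - 26} = \left(1 + 36\right) \left(- \frac{286}{-328 - 26}\right) = 37 \left(- \frac{286}{-354}\right) = 37 \left(\left(-286\right) \left(- \frac{1}{354}\right)\right) = 37 \cdot \frac{143}{177} = \frac{5291}{177}$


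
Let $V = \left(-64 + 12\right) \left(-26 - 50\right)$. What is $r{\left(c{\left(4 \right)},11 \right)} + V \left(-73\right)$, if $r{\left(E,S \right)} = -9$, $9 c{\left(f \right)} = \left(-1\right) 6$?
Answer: $-288505$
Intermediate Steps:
$c{\left(f \right)} = - \frac{2}{3}$ ($c{\left(f \right)} = \frac{\left(-1\right) 6}{9} = \frac{1}{9} \left(-6\right) = - \frac{2}{3}$)
$V = 3952$ ($V = \left(-52\right) \left(-76\right) = 3952$)
$r{\left(c{\left(4 \right)},11 \right)} + V \left(-73\right) = -9 + 3952 \left(-73\right) = -9 - 288496 = -288505$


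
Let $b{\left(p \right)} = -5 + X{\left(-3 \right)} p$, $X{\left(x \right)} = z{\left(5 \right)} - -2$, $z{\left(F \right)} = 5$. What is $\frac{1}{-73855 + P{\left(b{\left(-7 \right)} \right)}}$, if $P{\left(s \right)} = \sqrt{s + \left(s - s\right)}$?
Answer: $- \frac{73855}{5454561079} - \frac{3 i \sqrt{6}}{5454561079} \approx -1.354 \cdot 10^{-5} - 1.3472 \cdot 10^{-9} i$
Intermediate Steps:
$X{\left(x \right)} = 7$ ($X{\left(x \right)} = 5 - -2 = 5 + 2 = 7$)
$b{\left(p \right)} = -5 + 7 p$
$P{\left(s \right)} = \sqrt{s}$ ($P{\left(s \right)} = \sqrt{s + 0} = \sqrt{s}$)
$\frac{1}{-73855 + P{\left(b{\left(-7 \right)} \right)}} = \frac{1}{-73855 + \sqrt{-5 + 7 \left(-7\right)}} = \frac{1}{-73855 + \sqrt{-5 - 49}} = \frac{1}{-73855 + \sqrt{-54}} = \frac{1}{-73855 + 3 i \sqrt{6}}$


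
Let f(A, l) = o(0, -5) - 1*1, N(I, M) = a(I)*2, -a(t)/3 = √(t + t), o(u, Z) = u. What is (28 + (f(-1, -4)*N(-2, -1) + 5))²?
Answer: 945 + 792*I ≈ 945.0 + 792.0*I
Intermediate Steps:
a(t) = -3*√2*√t (a(t) = -3*√(t + t) = -3*√2*√t)
N(I, M) = -6*√2*√I (N(I, M) = -3*√2*√I*2 = -6*√2*√I)
f(A, l) = -1 (f(A, l) = 0 - 1*1 = 0 - 1 = -1)
(28 + (f(-1, -4)*N(-2, -1) + 5))² = (28 + (-(-6)*√2*√(-2) + 5))² = (28 + (-(-6)*√2*I*√2 + 5))² = (28 + (-(-12)*I + 5))² = (28 + (12*I + 5))² = (28 + (5 + 12*I))² = (33 + 12*I)²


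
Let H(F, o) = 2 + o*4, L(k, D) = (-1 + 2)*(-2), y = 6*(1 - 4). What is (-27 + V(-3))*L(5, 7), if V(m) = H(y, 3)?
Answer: 26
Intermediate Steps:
y = -18 (y = 6*(-3) = -18)
L(k, D) = -2 (L(k, D) = 1*(-2) = -2)
H(F, o) = 2 + 4*o
V(m) = 14 (V(m) = 2 + 4*3 = 2 + 12 = 14)
(-27 + V(-3))*L(5, 7) = (-27 + 14)*(-2) = -13*(-2) = 26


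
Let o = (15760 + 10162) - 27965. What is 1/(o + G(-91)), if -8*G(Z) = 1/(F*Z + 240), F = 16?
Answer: -9728/19874303 ≈ -0.00048948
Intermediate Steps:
o = -2043 (o = 25922 - 27965 = -2043)
G(Z) = -1/(8*(240 + 16*Z)) (G(Z) = -1/(8*(16*Z + 240)) = -1/(8*(240 + 16*Z)))
1/(o + G(-91)) = 1/(-2043 - 1/(1920 + 128*(-91))) = 1/(-2043 - 1/(1920 - 11648)) = 1/(-2043 - 1/(-9728)) = 1/(-2043 - 1*(-1/9728)) = 1/(-2043 + 1/9728) = 1/(-19874303/9728) = -9728/19874303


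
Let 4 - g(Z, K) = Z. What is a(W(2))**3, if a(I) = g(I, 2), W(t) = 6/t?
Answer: 1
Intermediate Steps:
g(Z, K) = 4 - Z
a(I) = 4 - I
a(W(2))**3 = (4 - 6/2)**3 = (4 - 1*3)**3 = (4 - 3)**3 = 1**3 = 1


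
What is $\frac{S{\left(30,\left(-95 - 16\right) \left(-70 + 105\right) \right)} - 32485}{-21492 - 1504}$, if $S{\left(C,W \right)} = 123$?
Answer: $\frac{16181}{11498} \approx 1.4073$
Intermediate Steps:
$\frac{S{\left(30,\left(-95 - 16\right) \left(-70 + 105\right) \right)} - 32485}{-21492 - 1504} = \frac{123 - 32485}{-21492 - 1504} = - \frac{32362}{-22996} = \left(-32362\right) \left(- \frac{1}{22996}\right) = \frac{16181}{11498}$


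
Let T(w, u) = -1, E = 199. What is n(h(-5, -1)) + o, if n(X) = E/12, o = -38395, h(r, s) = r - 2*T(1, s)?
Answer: -460541/12 ≈ -38378.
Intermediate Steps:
h(r, s) = 2 + r (h(r, s) = r - 2*(-1) = r + 2 = 2 + r)
n(X) = 199/12
n(h(-5, -1)) + o = 199/12 - 38395 = -460541/12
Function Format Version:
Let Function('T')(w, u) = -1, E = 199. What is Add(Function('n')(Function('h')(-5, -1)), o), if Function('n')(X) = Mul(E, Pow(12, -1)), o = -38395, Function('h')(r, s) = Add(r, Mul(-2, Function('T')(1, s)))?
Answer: Rational(-460541, 12) ≈ -38378.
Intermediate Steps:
Function('h')(r, s) = Add(2, r) (Function('h')(r, s) = Add(r, Mul(-2, -1)) = Add(r, 2) = Add(2, r))
Function('n')(X) = Rational(199, 12) (Function('n')(X) = Mul(199, Pow(12, -1)) = Mul(199, Rational(1, 12)) = Rational(199, 12))
Add(Function('n')(Function('h')(-5, -1)), o) = Add(Rational(199, 12), -38395) = Rational(-460541, 12)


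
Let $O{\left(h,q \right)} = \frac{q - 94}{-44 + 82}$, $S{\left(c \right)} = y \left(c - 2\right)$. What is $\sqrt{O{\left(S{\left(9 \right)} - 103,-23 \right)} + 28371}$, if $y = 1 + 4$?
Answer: $\frac{\sqrt{40963278}}{38} \approx 168.43$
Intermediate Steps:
$y = 5$
$S{\left(c \right)} = -10 + 5 c$ ($S{\left(c \right)} = 5 \left(c - 2\right) = 5 \left(-2 + c\right) = -10 + 5 c$)
$O{\left(h,q \right)} = - \frac{47}{19} + \frac{q}{38}$ ($O{\left(h,q \right)} = \frac{-94 + q}{38} = \left(-94 + q\right) \frac{1}{38} = - \frac{47}{19} + \frac{q}{38}$)
$\sqrt{O{\left(S{\left(9 \right)} - 103,-23 \right)} + 28371} = \sqrt{\left(- \frac{47}{19} + \frac{1}{38} \left(-23\right)\right) + 28371} = \sqrt{\left(- \frac{47}{19} - \frac{23}{38}\right) + 28371} = \sqrt{- \frac{117}{38} + 28371} = \sqrt{\frac{1077981}{38}} = \frac{\sqrt{40963278}}{38}$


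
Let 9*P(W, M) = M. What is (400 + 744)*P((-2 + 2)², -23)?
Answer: -26312/9 ≈ -2923.6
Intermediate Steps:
P(W, M) = M/9
(400 + 744)*P((-2 + 2)², -23) = (400 + 744)*((⅑)*(-23)) = 1144*(-23/9) = -26312/9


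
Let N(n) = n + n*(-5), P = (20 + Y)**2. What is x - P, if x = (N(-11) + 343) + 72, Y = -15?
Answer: 434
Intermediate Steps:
P = 25 (P = (20 - 15)**2 = 5**2 = 25)
N(n) = -4*n (N(n) = n - 5*n = -4*n)
x = 459 (x = (-4*(-11) + 343) + 72 = (44 + 343) + 72 = 387 + 72 = 459)
x - P = 459 - 1*25 = 459 - 25 = 434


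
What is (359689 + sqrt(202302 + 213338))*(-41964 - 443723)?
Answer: -174696271343 - 971374*sqrt(103910) ≈ -1.7501e+11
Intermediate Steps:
(359689 + sqrt(202302 + 213338))*(-41964 - 443723) = (359689 + sqrt(415640))*(-485687) = (359689 + 2*sqrt(103910))*(-485687) = -174696271343 - 971374*sqrt(103910)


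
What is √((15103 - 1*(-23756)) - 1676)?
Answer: 19*√103 ≈ 192.83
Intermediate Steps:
√((15103 - 1*(-23756)) - 1676) = √((15103 + 23756) - 1676) = √(38859 - 1676) = √37183 = 19*√103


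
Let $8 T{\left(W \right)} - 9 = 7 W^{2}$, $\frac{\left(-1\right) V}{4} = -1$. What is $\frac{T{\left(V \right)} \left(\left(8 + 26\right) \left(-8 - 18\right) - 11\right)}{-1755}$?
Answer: $\frac{21659}{2808} \approx 7.7133$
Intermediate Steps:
$V = 4$ ($V = \left(-4\right) \left(-1\right) = 4$)
$T{\left(W \right)} = \frac{9}{8} + \frac{7 W^{2}}{8}$
$\frac{T{\left(V \right)} \left(\left(8 + 26\right) \left(-8 - 18\right) - 11\right)}{-1755} = \frac{\left(\frac{9}{8} + \frac{7 \cdot 4^{2}}{8}\right) \left(\left(8 + 26\right) \left(-8 - 18\right) - 11\right)}{-1755} = \left(\frac{9}{8} + \frac{7}{8} \cdot 16\right) \left(34 \left(-26\right) - 11\right) \left(- \frac{1}{1755}\right) = \left(\frac{9}{8} + 14\right) \left(-884 - 11\right) \left(- \frac{1}{1755}\right) = \frac{121}{8} \left(-895\right) \left(- \frac{1}{1755}\right) = \left(- \frac{108295}{8}\right) \left(- \frac{1}{1755}\right) = \frac{21659}{2808}$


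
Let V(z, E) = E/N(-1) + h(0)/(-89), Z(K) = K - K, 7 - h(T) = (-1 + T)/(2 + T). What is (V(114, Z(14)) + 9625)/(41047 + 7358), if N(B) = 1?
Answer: 342647/1723218 ≈ 0.19884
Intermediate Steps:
h(T) = 7 - (-1 + T)/(2 + T)
Z(K) = 0
V(z, E) = -15/178 + E (V(z, E) = E/1 + (3*(5 + 2*0)/(2 + 0))/(-89) = E*1 + (3*(5 + 0)/2)*(-1/89) = E + (3*(1/2)*5)*(-1/89) = E + (15/2)*(-1/89) = E - 15/178 = -15/178 + E)
(V(114, Z(14)) + 9625)/(41047 + 7358) = ((-15/178 + 0) + 9625)/(41047 + 7358) = (-15/178 + 9625)/48405 = (1713235/178)*(1/48405) = 342647/1723218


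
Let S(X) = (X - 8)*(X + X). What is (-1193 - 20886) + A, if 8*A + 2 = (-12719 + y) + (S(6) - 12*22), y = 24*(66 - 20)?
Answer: -188537/8 ≈ -23567.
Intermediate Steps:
S(X) = 2*X*(-8 + X) (S(X) = (-8 + X)*(2*X) = 2*X*(-8 + X))
y = 1104 (y = 24*46 = 1104)
A = -11905/8 (A = -¼ + ((-12719 + 1104) + (2*6*(-8 + 6) - 12*22))/8 = -¼ + (-11615 + (2*6*(-2) - 264))/8 = -¼ + (-11615 + (-24 - 264))/8 = -¼ + (-11615 - 288)/8 = -¼ + (⅛)*(-11903) = -¼ - 11903/8 = -11905/8 ≈ -1488.1)
(-1193 - 20886) + A = (-1193 - 20886) - 11905/8 = -22079 - 11905/8 = -188537/8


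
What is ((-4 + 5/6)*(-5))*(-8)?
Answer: -380/3 ≈ -126.67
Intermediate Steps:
((-4 + 5/6)*(-5))*(-8) = ((-4 + 5*(⅙))*(-5))*(-8) = ((-4 + ⅚)*(-5))*(-8) = -19/6*(-5)*(-8) = (95/6)*(-8) = -380/3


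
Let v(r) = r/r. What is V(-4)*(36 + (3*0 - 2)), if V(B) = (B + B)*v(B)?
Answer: -272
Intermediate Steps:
v(r) = 1
V(B) = 2*B (V(B) = (B + B)*1 = (2*B)*1 = 2*B)
V(-4)*(36 + (3*0 - 2)) = (2*(-4))*(36 + (3*0 - 2)) = -8*(36 + (0 - 2)) = -8*(36 - 2) = -8*34 = -272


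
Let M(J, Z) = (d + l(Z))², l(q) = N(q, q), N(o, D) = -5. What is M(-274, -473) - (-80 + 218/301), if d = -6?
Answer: 60283/301 ≈ 200.28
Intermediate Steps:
l(q) = -5
M(J, Z) = 121 (M(J, Z) = (-6 - 5)² = (-11)² = 121)
M(-274, -473) - (-80 + 218/301) = 121 - (-80 + 218/301) = 121 - 1*(-23862/301) = 121 + 23862/301 = 60283/301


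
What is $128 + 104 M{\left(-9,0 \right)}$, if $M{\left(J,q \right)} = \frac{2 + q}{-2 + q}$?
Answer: $24$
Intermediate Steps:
$M{\left(J,q \right)} = \frac{2 + q}{-2 + q}$
$128 + 104 M{\left(-9,0 \right)} = 128 + 104 \frac{2 + 0}{-2 + 0} = 128 + 104 \frac{1}{-2} \cdot 2 = 128 + 104 \left(\left(- \frac{1}{2}\right) 2\right) = 128 + 104 \left(-1\right) = 128 - 104 = 24$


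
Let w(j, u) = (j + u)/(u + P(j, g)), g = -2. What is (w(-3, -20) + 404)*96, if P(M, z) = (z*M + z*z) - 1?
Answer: 428832/11 ≈ 38985.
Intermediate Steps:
P(M, z) = -1 + z² + M*z (P(M, z) = (M*z + z²) - 1 = (z² + M*z) - 1 = -1 + z² + M*z)
w(j, u) = (j + u)/(3 + u - 2*j) (w(j, u) = (j + u)/(u + (-1 + (-2)² + j*(-2))) = (j + u)/(u + (-1 + 4 - 2*j)) = (j + u)/(u + (3 - 2*j)) = (j + u)/(3 + u - 2*j))
(w(-3, -20) + 404)*96 = ((-3 - 20)/(3 - 20 - 2*(-3)) + 404)*96 = (-23/(3 - 20 + 6) + 404)*96 = (-23/(-11) + 404)*96 = (-1/11*(-23) + 404)*96 = (23/11 + 404)*96 = (4467/11)*96 = 428832/11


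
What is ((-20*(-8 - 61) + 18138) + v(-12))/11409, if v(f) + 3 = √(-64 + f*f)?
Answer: 6505/3803 + 4*√5/11409 ≈ 1.7113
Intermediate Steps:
v(f) = -3 + √(-64 + f²) (v(f) = -3 + √(-64 + f*f) = -3 + √(-64 + f²))
((-20*(-8 - 61) + 18138) + v(-12))/11409 = ((-20*(-8 - 61) + 18138) + (-3 + √(-64 + (-12)²)))/11409 = ((-20*(-69) + 18138) + (-3 + √(-64 + 144)))*(1/11409) = ((1380 + 18138) + (-3 + √80))*(1/11409) = (19518 + (-3 + 4*√5))*(1/11409) = (19515 + 4*√5)*(1/11409) = 6505/3803 + 4*√5/11409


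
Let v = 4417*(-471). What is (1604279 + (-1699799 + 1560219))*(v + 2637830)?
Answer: 816456910677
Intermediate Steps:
v = -2080407
(1604279 + (-1699799 + 1560219))*(v + 2637830) = (1604279 + (-1699799 + 1560219))*(-2080407 + 2637830) = (1604279 - 139580)*557423 = 1464699*557423 = 816456910677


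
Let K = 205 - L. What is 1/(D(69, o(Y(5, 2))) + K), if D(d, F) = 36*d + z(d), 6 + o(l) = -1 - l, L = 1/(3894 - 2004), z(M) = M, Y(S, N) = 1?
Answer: 1890/5212619 ≈ 0.00036258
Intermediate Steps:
L = 1/1890 ≈ 0.00052910
o(l) = -7 - l (o(l) = -6 + (-1 - l) = -7 - l)
D(d, F) = 37*d (D(d, F) = 36*d + d = 37*d)
K = 387449/1890 (K = 205 - 1*1/1890 = 205 - 1/1890 = 387449/1890 ≈ 205.00)
1/(D(69, o(Y(5, 2))) + K) = 1/(37*69 + 387449/1890) = 1/(2553 + 387449/1890) = 1/(5212619/1890) = 1890/5212619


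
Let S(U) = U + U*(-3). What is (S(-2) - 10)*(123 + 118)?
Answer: -1446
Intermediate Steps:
S(U) = -2*U (S(U) = U - 3*U = -2*U)
(S(-2) - 10)*(123 + 118) = (-2*(-2) - 10)*(123 + 118) = (4 - 10)*241 = -6*241 = -1446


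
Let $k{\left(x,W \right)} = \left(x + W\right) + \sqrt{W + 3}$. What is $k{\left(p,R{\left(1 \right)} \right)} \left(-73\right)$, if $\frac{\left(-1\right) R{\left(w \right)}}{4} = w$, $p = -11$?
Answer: $1095 - 73 i \approx 1095.0 - 73.0 i$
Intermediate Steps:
$R{\left(w \right)} = - 4 w$
$k{\left(x,W \right)} = W + x + \sqrt{3 + W}$ ($k{\left(x,W \right)} = \left(W + x\right) + \sqrt{3 + W} = W + x + \sqrt{3 + W}$)
$k{\left(p,R{\left(1 \right)} \right)} \left(-73\right) = \left(\left(-4\right) 1 - 11 + \sqrt{3 - 4}\right) \left(-73\right) = \left(-4 - 11 + \sqrt{3 - 4}\right) \left(-73\right) = \left(-4 - 11 + \sqrt{-1}\right) \left(-73\right) = \left(-4 - 11 + i\right) \left(-73\right) = \left(-15 + i\right) \left(-73\right) = 1095 - 73 i$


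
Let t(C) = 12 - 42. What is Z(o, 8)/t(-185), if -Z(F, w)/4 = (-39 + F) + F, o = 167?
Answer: 118/3 ≈ 39.333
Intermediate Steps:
t(C) = -30
Z(F, w) = 156 - 8*F (Z(F, w) = -4*((-39 + F) + F) = -4*(-39 + 2*F) = 156 - 8*F)
Z(o, 8)/t(-185) = (156 - 8*167)/(-30) = (156 - 1336)*(-1/30) = -1180*(-1/30) = 118/3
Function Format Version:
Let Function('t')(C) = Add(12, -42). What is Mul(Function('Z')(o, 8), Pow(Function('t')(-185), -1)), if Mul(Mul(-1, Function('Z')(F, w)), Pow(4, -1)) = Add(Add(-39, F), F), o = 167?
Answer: Rational(118, 3) ≈ 39.333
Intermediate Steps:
Function('t')(C) = -30
Function('Z')(F, w) = Add(156, Mul(-8, F)) (Function('Z')(F, w) = Mul(-4, Add(Add(-39, F), F)) = Mul(-4, Add(-39, Mul(2, F))) = Add(156, Mul(-8, F)))
Mul(Function('Z')(o, 8), Pow(Function('t')(-185), -1)) = Mul(Add(156, Mul(-8, 167)), Pow(-30, -1)) = Mul(Add(156, -1336), Rational(-1, 30)) = Mul(-1180, Rational(-1, 30)) = Rational(118, 3)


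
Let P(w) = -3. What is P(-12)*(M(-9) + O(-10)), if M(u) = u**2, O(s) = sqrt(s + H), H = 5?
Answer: -243 - 3*I*sqrt(5) ≈ -243.0 - 6.7082*I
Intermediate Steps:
O(s) = sqrt(5 + s) (O(s) = sqrt(s + 5) = sqrt(5 + s))
P(-12)*(M(-9) + O(-10)) = -3*((-9)**2 + sqrt(5 - 10)) = -3*(81 + sqrt(-5)) = -3*(81 + I*sqrt(5)) = -243 - 3*I*sqrt(5)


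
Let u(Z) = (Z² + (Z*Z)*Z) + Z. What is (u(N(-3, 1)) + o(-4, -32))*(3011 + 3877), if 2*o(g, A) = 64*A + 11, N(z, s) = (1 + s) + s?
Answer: -6746796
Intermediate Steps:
N(z, s) = 1 + 2*s
o(g, A) = 11/2 + 32*A (o(g, A) = (64*A + 11)/2 = (11 + 64*A)/2 = 11/2 + 32*A)
u(Z) = Z + Z² + Z³ (u(Z) = (Z² + Z²*Z) + Z = (Z² + Z³) + Z = Z + Z² + Z³)
(u(N(-3, 1)) + o(-4, -32))*(3011 + 3877) = ((1 + 2*1)*(1 + (1 + 2*1) + (1 + 2*1)²) + (11/2 + 32*(-32)))*(3011 + 3877) = ((1 + 2)*(1 + (1 + 2) + (1 + 2)²) + (11/2 - 1024))*6888 = (3*(1 + 3 + 3²) - 2037/2)*6888 = (3*(1 + 3 + 9) - 2037/2)*6888 = (3*13 - 2037/2)*6888 = (39 - 2037/2)*6888 = -1959/2*6888 = -6746796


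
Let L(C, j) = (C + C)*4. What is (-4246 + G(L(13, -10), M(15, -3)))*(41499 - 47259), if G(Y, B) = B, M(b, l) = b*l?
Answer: 24716160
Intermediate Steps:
L(C, j) = 8*C (L(C, j) = (2*C)*4 = 8*C)
(-4246 + G(L(13, -10), M(15, -3)))*(41499 - 47259) = (-4246 + 15*(-3))*(41499 - 47259) = (-4246 - 45)*(-5760) = -4291*(-5760) = 24716160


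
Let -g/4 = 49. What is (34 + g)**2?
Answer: 26244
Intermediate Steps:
g = -196 (g = -4*49 = -196)
(34 + g)**2 = (34 - 196)**2 = (-162)**2 = 26244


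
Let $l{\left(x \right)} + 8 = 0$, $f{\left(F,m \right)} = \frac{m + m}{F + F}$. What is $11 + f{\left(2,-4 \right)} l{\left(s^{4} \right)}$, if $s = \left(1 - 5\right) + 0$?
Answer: $27$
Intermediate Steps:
$s = -4$ ($s = -4 + 0 = -4$)
$f{\left(F,m \right)} = \frac{m}{F}$ ($f{\left(F,m \right)} = \frac{2 m}{2 F} = 2 m \frac{1}{2 F} = \frac{m}{F}$)
$l{\left(x \right)} = -8$ ($l{\left(x \right)} = -8 + 0 = -8$)
$11 + f{\left(2,-4 \right)} l{\left(s^{4} \right)} = 11 + - \frac{4}{2} \left(-8\right) = 11 + \left(-4\right) \frac{1}{2} \left(-8\right) = 11 - -16 = 11 + 16 = 27$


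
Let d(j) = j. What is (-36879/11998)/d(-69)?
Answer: 12293/275954 ≈ 0.044547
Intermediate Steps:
(-36879/11998)/d(-69) = -36879/11998/(-69) = -36879*1/11998*(-1/69) = -36879/11998*(-1/69) = 12293/275954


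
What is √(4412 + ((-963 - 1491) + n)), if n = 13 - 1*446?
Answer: 5*√61 ≈ 39.051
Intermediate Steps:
n = -433 (n = 13 - 446 = -433)
√(4412 + ((-963 - 1491) + n)) = √(4412 + ((-963 - 1491) - 433)) = √(4412 + (-2454 - 433)) = √(4412 - 2887) = √1525 = 5*√61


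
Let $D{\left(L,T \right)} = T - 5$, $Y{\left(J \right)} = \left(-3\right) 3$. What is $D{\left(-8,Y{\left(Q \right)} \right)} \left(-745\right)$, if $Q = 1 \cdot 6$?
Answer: $10430$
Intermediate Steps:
$Q = 6$
$Y{\left(J \right)} = -9$
$D{\left(L,T \right)} = -5 + T$
$D{\left(-8,Y{\left(Q \right)} \right)} \left(-745\right) = \left(-5 - 9\right) \left(-745\right) = \left(-14\right) \left(-745\right) = 10430$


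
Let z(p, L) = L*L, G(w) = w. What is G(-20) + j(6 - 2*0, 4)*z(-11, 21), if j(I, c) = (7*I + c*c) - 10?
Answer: 21148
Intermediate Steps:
j(I, c) = -10 + c² + 7*I (j(I, c) = (7*I + c²) - 10 = (c² + 7*I) - 10 = -10 + c² + 7*I)
z(p, L) = L²
G(-20) + j(6 - 2*0, 4)*z(-11, 21) = -20 + (-10 + 4² + 7*(6 - 2*0))*21² = -20 + (-10 + 16 + 7*(6 + 0))*441 = -20 + (-10 + 16 + 7*6)*441 = -20 + (-10 + 16 + 42)*441 = -20 + 48*441 = -20 + 21168 = 21148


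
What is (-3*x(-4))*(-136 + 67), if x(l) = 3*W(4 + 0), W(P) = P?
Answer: 2484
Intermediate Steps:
x(l) = 12 (x(l) = 3*(4 + 0) = 3*4 = 12)
(-3*x(-4))*(-136 + 67) = (-3*12)*(-136 + 67) = -36*(-69) = 2484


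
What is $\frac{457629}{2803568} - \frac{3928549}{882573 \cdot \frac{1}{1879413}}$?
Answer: $- \frac{6899922806360292733}{824784473488} \approx -8.3657 \cdot 10^{6}$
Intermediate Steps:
$\frac{457629}{2803568} - \frac{3928549}{882573 \cdot \frac{1}{1879413}} = 457629 \cdot \frac{1}{2803568} - \frac{3928549}{882573 \cdot \frac{1}{1879413}} = \frac{457629}{2803568} - \frac{3928549}{\frac{294191}{626471}} = \frac{457629}{2803568} - \frac{2461122020579}{294191} = - \frac{6899922806360292733}{824784473488}$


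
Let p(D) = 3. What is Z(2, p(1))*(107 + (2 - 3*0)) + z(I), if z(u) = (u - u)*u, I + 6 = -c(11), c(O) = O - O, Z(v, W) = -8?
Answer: -872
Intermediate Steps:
c(O) = 0
I = -6 (I = -6 - 1*0 = -6 + 0 = -6)
z(u) = 0 (z(u) = 0*u = 0)
Z(2, p(1))*(107 + (2 - 3*0)) + z(I) = -8*(107 + (2 - 3*0)) + 0 = -8*(107 + (2 + 0)) + 0 = -8*(107 + 2) + 0 = -8*109 + 0 = -872 + 0 = -872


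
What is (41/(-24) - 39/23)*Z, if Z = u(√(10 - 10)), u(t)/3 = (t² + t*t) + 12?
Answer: -5637/46 ≈ -122.54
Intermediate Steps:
u(t) = 36 + 6*t² (u(t) = 3*((t² + t*t) + 12) = 3*((t² + t²) + 12) = 3*(2*t² + 12) = 3*(12 + 2*t²) = 36 + 6*t²)
Z = 36 (Z = 36 + 6*(√(10 - 10))² = 36 + 6*(√0)² = 36 + 6*0² = 36 + 6*0 = 36 + 0 = 36)
(41/(-24) - 39/23)*Z = (41/(-24) - 39/23)*36 = (41*(-1/24) - 39*1/23)*36 = (-41/24 - 39/23)*36 = -1879/552*36 = -5637/46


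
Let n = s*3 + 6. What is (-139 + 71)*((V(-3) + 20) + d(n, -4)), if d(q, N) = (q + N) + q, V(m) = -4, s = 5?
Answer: -3672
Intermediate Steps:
n = 21 (n = 5*3 + 6 = 15 + 6 = 21)
d(q, N) = N + 2*q (d(q, N) = (N + q) + q = N + 2*q)
(-139 + 71)*((V(-3) + 20) + d(n, -4)) = (-139 + 71)*((-4 + 20) + (-4 + 2*21)) = -68*(16 + (-4 + 42)) = -68*(16 + 38) = -68*54 = -3672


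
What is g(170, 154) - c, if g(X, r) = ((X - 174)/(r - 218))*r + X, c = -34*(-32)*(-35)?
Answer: 306077/8 ≈ 38260.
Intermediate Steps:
c = -38080 (c = 1088*(-35) = -38080)
g(X, r) = X + r*(-174 + X)/(-218 + r) (g(X, r) = ((-174 + X)/(-218 + r))*r + X = r*(-174 + X)/(-218 + r) + X = X + r*(-174 + X)/(-218 + r))
g(170, 154) - c = 2*(-109*170 - 87*154 + 170*154)/(-218 + 154) - 1*(-38080) = 2*(-18530 - 13398 + 26180)/(-64) + 38080 = 2*(-1/64)*(-5748) + 38080 = 1437/8 + 38080 = 306077/8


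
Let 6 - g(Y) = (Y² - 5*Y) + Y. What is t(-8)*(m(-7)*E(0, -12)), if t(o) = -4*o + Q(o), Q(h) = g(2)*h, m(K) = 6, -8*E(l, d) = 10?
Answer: 360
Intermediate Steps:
g(Y) = 6 - Y² + 4*Y (g(Y) = 6 - ((Y² - 5*Y) + Y) = 6 - (Y² - 4*Y) = 6 + (-Y² + 4*Y) = 6 - Y² + 4*Y)
E(l, d) = -5/4 (E(l, d) = -⅛*10 = -5/4)
Q(h) = 10*h (Q(h) = (6 - 1*2² + 4*2)*h = (6 - 1*4 + 8)*h = (6 - 4 + 8)*h = 10*h)
t(o) = 6*o (t(o) = -4*o + 10*o = 6*o)
t(-8)*(m(-7)*E(0, -12)) = (6*(-8))*(6*(-5/4)) = -48*(-15/2) = 360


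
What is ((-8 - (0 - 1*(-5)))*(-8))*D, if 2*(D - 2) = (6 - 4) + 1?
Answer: 364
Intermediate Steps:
D = 7/2 (D = 2 + ((6 - 4) + 1)/2 = 2 + (2 + 1)/2 = 2 + (½)*3 = 2 + 3/2 = 7/2 ≈ 3.5000)
((-8 - (0 - 1*(-5)))*(-8))*D = ((-8 - (0 - 1*(-5)))*(-8))*(7/2) = ((-8 - (0 + 5))*(-8))*(7/2) = ((-8 - 1*5)*(-8))*(7/2) = ((-8 - 5)*(-8))*(7/2) = -13*(-8)*(7/2) = 104*(7/2) = 364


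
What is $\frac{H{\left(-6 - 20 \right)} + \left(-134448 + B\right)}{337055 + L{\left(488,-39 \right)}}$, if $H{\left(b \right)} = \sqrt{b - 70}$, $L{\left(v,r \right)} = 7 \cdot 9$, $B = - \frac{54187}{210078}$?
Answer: $- \frac{28244621131}{70821075204} + \frac{2 i \sqrt{6}}{168559} \approx -0.39882 + 2.9064 \cdot 10^{-5} i$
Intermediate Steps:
$B = - \frac{54187}{210078}$ ($B = \left(-54187\right) \frac{1}{210078} = - \frac{54187}{210078} \approx -0.25794$)
$L{\left(v,r \right)} = 63$
$H{\left(b \right)} = \sqrt{-70 + b}$
$\frac{H{\left(-6 - 20 \right)} + \left(-134448 + B\right)}{337055 + L{\left(488,-39 \right)}} = \frac{\sqrt{-70 - 26} - \frac{28244621131}{210078}}{337055 + 63} = \frac{\sqrt{-70 - 26} - \frac{28244621131}{210078}}{337118} = \left(\sqrt{-70 - 26} - \frac{28244621131}{210078}\right) \frac{1}{337118} = \left(\sqrt{-96} - \frac{28244621131}{210078}\right) \frac{1}{337118} = \left(4 i \sqrt{6} - \frac{28244621131}{210078}\right) \frac{1}{337118} = \left(- \frac{28244621131}{210078} + 4 i \sqrt{6}\right) \frac{1}{337118} = - \frac{28244621131}{70821075204} + \frac{2 i \sqrt{6}}{168559}$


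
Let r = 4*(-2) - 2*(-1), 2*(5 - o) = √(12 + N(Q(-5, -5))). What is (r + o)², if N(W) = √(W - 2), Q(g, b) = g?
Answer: (2 + √(12 + I*√7))²/4 ≈ 7.4848 + 1.041*I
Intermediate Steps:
N(W) = √(-2 + W)
o = 5 - √(12 + I*√7)/2 (o = 5 - √(12 + √(-2 - 5))/2 = 5 - √(12 + √(-7))/2 = 5 - √(12 + I*√7)/2 ≈ 3.2576 - 0.1898*I)
r = -6 (r = -8 + 2 = -6)
(r + o)² = (-6 + (5 - √(12 + I*√7)/2))² = (-1 - √(12 + I*√7)/2)²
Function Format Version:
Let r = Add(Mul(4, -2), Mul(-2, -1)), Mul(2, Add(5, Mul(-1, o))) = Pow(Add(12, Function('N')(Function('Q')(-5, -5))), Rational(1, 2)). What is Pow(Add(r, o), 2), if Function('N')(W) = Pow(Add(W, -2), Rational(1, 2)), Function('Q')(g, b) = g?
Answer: Mul(Rational(1, 4), Pow(Add(2, Pow(Add(12, Mul(I, Pow(7, Rational(1, 2)))), Rational(1, 2))), 2)) ≈ Add(7.4848, Mul(1.0410, I))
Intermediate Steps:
Function('N')(W) = Pow(Add(-2, W), Rational(1, 2))
o = Add(5, Mul(Rational(-1, 2), Pow(Add(12, Mul(I, Pow(7, Rational(1, 2)))), Rational(1, 2)))) (o = Add(5, Mul(Rational(-1, 2), Pow(Add(12, Pow(Add(-2, -5), Rational(1, 2))), Rational(1, 2)))) = Add(5, Mul(Rational(-1, 2), Pow(Add(12, Pow(-7, Rational(1, 2))), Rational(1, 2)))) = Add(5, Mul(Rational(-1, 2), Pow(Add(12, Mul(I, Pow(7, Rational(1, 2)))), Rational(1, 2)))) ≈ Add(3.2576, Mul(-0.18980, I)))
r = -6 (r = Add(-8, 2) = -6)
Pow(Add(r, o), 2) = Pow(Add(-6, Add(5, Mul(Rational(-1, 2), Pow(Add(12, Mul(I, Pow(7, Rational(1, 2)))), Rational(1, 2))))), 2) = Pow(Add(-1, Mul(Rational(-1, 2), Pow(Add(12, Mul(I, Pow(7, Rational(1, 2)))), Rational(1, 2)))), 2)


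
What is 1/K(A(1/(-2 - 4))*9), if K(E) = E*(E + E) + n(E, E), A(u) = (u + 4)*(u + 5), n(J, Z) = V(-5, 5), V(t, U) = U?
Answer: 8/444929 ≈ 1.7980e-5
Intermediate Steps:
n(J, Z) = 5
A(u) = (4 + u)*(5 + u)
K(E) = 5 + 2*E² (K(E) = E*(E + E) + 5 = E*(2*E) + 5 = 2*E² + 5 = 5 + 2*E²)
1/K(A(1/(-2 - 4))*9) = 1/(5 + 2*((20 + (1/(-2 - 4))² + 9/(-2 - 4))*9)²) = 1/(5 + 2*((20 + (1/(-6))² + 9/(-6))*9)²) = 1/(5 + 2*((20 + (-⅙)² + 9*(-⅙))*9)²) = 1/(5 + 2*((20 + 1/36 - 3/2)*9)²) = 1/(5 + 2*((667/36)*9)²) = 1/(5 + 2*(667/4)²) = 1/(5 + 2*(444889/16)) = 1/(5 + 444889/8) = 1/(444929/8) = 8/444929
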